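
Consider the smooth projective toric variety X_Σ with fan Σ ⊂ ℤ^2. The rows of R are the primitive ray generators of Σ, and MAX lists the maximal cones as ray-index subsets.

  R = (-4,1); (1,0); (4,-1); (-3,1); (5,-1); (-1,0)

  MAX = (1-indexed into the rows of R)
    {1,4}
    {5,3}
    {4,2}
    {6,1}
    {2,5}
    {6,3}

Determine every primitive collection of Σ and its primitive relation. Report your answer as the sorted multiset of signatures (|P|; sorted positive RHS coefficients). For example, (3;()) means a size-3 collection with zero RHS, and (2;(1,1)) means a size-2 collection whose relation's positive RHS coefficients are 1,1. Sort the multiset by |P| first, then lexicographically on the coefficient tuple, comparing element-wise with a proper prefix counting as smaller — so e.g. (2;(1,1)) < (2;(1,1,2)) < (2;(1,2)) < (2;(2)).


Σ has 9 primitive collections:

  P = {1,3}:  v_{1} + v_{3} = 0  →  sig = (2;())
  P = {2,6}:  v_{2} + v_{6} = 0  →  sig = (2;())
  P = {1,2}:  v_{1} + v_{2} = v_{4}  →  sig = (2;(1))
  P = {1,5}:  v_{1} + v_{5} = v_{2}  →  sig = (2;(1))
  P = {2,3}:  v_{2} + v_{3} = v_{5}  →  sig = (2;(1))
  P = {3,4}:  v_{3} + v_{4} = v_{2}  →  sig = (2;(1))
  P = {4,6}:  v_{4} + v_{6} = v_{1}  →  sig = (2;(1))
  P = {5,6}:  v_{5} + v_{6} = v_{3}  →  sig = (2;(1))
  P = {4,5}:  v_{4} + v_{5} = 2·v_{2}  →  sig = (2;(2))

so the primitive-relation signature multiset is
[(2;()), (2;()), (2;(1)), (2;(1)), (2;(1)), (2;(1)), (2;(1)), (2;(1)), (2;(2))]


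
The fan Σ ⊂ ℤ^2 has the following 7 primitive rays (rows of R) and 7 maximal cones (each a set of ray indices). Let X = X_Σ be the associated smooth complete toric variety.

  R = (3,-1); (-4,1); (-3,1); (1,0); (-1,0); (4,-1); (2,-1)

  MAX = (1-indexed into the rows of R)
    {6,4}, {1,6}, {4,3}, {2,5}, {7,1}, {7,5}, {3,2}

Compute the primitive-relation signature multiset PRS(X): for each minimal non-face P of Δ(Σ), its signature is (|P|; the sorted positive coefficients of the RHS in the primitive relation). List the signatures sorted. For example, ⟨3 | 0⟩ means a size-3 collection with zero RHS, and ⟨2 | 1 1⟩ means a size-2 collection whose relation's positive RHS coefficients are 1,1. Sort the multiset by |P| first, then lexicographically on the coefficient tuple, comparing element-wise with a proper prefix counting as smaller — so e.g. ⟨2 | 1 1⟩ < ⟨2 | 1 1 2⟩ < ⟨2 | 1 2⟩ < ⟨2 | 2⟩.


Δ(Σ) — 7 vertices, 14 min non-faces:

  {1,3}:  v_{1} + v_{3} = 0 — sig = ⟨2 | 0⟩
  {2,6}:  v_{2} + v_{6} = 0 — sig = ⟨2 | 0⟩
  {4,5}:  v_{4} + v_{5} = 0 — sig = ⟨2 | 0⟩
  {1,2}:  v_{1} + v_{2} = v_{5} — sig = ⟨2 | 1⟩
  {1,4}:  v_{1} + v_{4} = v_{6} — sig = ⟨2 | 1⟩
  {1,5}:  v_{1} + v_{5} = v_{7} — sig = ⟨2 | 1⟩
  {2,4}:  v_{2} + v_{4} = v_{3} — sig = ⟨2 | 1⟩
  {3,5}:  v_{3} + v_{5} = v_{2} — sig = ⟨2 | 1⟩
  {3,6}:  v_{3} + v_{6} = v_{4} — sig = ⟨2 | 1⟩
  {3,7}:  v_{3} + v_{7} = v_{5} — sig = ⟨2 | 1⟩
  {4,7}:  v_{4} + v_{7} = v_{1} — sig = ⟨2 | 1⟩
  {5,6}:  v_{5} + v_{6} = v_{1} — sig = ⟨2 | 1⟩
  {2,7}:  v_{2} + v_{7} = 2·v_{5} — sig = ⟨2 | 2⟩
  {6,7}:  v_{6} + v_{7} = 2·v_{1} — sig = ⟨2 | 2⟩

so the primitive-relation signature multiset is
    |P|=2: 14 collections, coeffs (), (), (), (1), (1), (1), (1), (1), (1), (1), (1), (1), (2), (2)


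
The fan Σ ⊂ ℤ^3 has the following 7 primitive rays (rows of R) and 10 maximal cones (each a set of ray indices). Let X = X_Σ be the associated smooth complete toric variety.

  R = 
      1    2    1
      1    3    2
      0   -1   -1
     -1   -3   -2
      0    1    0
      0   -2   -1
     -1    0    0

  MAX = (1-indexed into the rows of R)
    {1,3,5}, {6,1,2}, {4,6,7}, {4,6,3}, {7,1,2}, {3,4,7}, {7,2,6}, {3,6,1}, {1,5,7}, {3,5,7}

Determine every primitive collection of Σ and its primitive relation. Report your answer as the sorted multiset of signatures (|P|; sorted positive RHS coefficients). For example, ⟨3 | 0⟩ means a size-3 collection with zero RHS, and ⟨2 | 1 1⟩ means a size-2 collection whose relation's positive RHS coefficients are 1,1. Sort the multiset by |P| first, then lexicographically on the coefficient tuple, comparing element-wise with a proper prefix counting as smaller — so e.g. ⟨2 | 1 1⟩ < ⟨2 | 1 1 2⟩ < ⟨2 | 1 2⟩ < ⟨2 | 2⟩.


Minimal non-faces — 9 found among 7 rays, 10 max cones:

  {2,4}:  v_{2} + v_{4} = 0 ; sig = ⟨2 | 0⟩
  {1,4}:  v_{1} + v_{4} = v_{3} ; sig = ⟨2 | 1⟩
  {2,3}:  v_{2} + v_{3} = v_{1} ; sig = ⟨2 | 1⟩
  {5,6}:  v_{5} + v_{6} = v_{3} ; sig = ⟨2 | 1⟩
  {2,5}:  v_{2} + v_{5} = 2·v_{1} + v_{7} ; sig = ⟨2 | 1 2⟩
  {4,5}:  v_{4} + v_{5} = 2·v_{3} + v_{7} ; sig = ⟨2 | 1 2⟩
  {1,6,7}:  v_{1} + v_{6} + v_{7} = 0 ; sig = ⟨3 | 0⟩
  {1,3,7}:  v_{1} + v_{3} + v_{7} = v_{5} ; sig = ⟨3 | 1⟩
  {3,6,7}:  v_{3} + v_{6} + v_{7} = v_{4} ; sig = ⟨3 | 1⟩

Sorted signature multiset PRS(X):
{ ⟨2 | 0⟩,  ⟨2 | 1⟩ ×3,  ⟨2 | 1 2⟩ ×2,  ⟨3 | 0⟩,  ⟨3 | 1⟩ ×2 }


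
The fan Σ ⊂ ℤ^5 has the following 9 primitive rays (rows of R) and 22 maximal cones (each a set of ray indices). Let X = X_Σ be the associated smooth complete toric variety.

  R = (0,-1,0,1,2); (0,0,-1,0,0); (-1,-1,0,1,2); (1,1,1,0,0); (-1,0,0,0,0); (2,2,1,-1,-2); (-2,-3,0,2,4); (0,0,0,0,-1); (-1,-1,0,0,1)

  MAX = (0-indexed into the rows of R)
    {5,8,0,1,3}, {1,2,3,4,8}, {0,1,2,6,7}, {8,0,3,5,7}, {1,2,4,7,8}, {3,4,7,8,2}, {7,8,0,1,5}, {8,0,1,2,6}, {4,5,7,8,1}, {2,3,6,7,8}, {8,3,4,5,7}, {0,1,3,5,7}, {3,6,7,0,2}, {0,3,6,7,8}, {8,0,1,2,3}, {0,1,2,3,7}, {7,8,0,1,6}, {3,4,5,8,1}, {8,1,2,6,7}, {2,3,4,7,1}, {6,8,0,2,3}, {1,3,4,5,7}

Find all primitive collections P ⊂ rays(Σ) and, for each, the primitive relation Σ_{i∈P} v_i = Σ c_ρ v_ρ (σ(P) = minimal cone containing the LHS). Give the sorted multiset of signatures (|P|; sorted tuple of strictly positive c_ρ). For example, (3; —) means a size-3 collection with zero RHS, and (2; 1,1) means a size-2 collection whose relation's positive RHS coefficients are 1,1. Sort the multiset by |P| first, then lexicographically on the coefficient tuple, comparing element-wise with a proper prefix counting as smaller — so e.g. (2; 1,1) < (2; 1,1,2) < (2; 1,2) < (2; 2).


Minimal non-faces — 7 found among 9 rays, 22 max cones:

  {0,4}:  v_{0} + v_{4} = v_{2} ; sig = (2; 1)
  {2,5}:  v_{2} + v_{5} = v_{3} ; sig = (2; 1)
  {5,6}:  v_{5} + v_{6} = v_{0} + v_{3} + v_{7} + v_{8} ; sig = (2; 1,1,1,1)
  {4,6}:  v_{4} + v_{6} = 2·v_{2} + v_{7} + v_{8} ; sig = (2; 1,1,2)
  {1,3,6}:  v_{1} + v_{3} + v_{6} = v_{0} + v_{2} ; sig = (3; 1,1)
  {1,3,7,8}:  v_{1} + v_{3} + v_{7} + v_{8} = 0 ; sig = (4; —)
  {0,2,7,8}:  v_{0} + v_{2} + v_{7} + v_{8} = v_{6} ; sig = (4; 1)

Hence PRS(X_Σ) =
    (2; 1)
    (2; 1)
    (2; 1,1,1,1)
    (2; 1,1,2)
    (3; 1,1)
    (4; —)
    (4; 1)


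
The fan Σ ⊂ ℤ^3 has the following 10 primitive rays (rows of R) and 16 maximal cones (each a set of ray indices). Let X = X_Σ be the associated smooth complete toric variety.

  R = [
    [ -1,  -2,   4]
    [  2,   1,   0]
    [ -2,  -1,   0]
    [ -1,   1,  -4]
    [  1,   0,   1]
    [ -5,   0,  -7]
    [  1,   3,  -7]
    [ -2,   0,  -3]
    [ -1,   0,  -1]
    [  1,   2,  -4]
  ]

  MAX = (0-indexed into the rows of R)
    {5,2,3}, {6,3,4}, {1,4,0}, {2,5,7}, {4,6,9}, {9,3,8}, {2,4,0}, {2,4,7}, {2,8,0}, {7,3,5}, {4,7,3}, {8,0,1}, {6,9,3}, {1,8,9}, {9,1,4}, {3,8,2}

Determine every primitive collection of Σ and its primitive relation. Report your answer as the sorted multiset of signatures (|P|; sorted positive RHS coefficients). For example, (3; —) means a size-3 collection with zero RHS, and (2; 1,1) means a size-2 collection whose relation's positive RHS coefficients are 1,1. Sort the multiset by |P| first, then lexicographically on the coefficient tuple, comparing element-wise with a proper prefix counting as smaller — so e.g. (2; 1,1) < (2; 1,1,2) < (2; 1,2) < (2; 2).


Σ has 24 primitive collections:

  {0,9}:  v_{0} + v_{9} = 0 — sig = (2; —)
  {1,2}:  v_{1} + v_{2} = 0 — sig = (2; —)
  {4,8}:  v_{4} + v_{8} = 0 — sig = (2; —)
  {0,3}:  v_{0} + v_{3} = v_{2} — sig = (2; 1)
  {1,3}:  v_{1} + v_{3} = v_{9} — sig = (2; 1)
  {2,9}:  v_{2} + v_{9} = v_{3} — sig = (2; 1)
  {0,6}:  v_{0} + v_{6} = v_{3} + v_{4} — sig = (2; 1,1)
  {1,5}:  v_{1} + v_{5} = v_{3} + v_{7} — sig = (2; 1,1)
  {1,7}:  v_{1} + v_{7} = v_{3} + v_{4} — sig = (2; 1,1)
  {6,8}:  v_{6} + v_{8} = v_{3} + v_{9} — sig = (2; 1,1)
  {7,8}:  v_{7} + v_{8} = v_{2} + v_{3} — sig = (2; 1,1)
  {5,6}:  v_{5} + v_{6} = 3·v_{3} + v_{4} + v_{7} — sig = (2; 1,1,3)
  {0,5}:  v_{0} + v_{5} = 2·v_{2} + v_{7} — sig = (2; 1,2)
  {0,7}:  v_{0} + v_{7} = 2·v_{2} + v_{4} — sig = (2; 1,2)
  {1,6}:  v_{1} + v_{6} = v_{4} + 2·v_{9} — sig = (2; 1,2)
  {2,6}:  v_{2} + v_{6} = 2·v_{3} + v_{4} — sig = (2; 1,2)
  {5,9}:  v_{5} + v_{9} = 2·v_{3} + v_{7} — sig = (2; 1,2)
  {7,9}:  v_{7} + v_{9} = 2·v_{3} + v_{4} — sig = (2; 1,2)
  {4,5}:  v_{4} + v_{5} = 2·v_{7} — sig = (2; 2)
  {5,8}:  v_{5} + v_{8} = 2·v_{2} + 2·v_{3} — sig = (2; 2,2)
  {6,7}:  v_{6} + v_{7} = 3·v_{3} + 2·v_{4} — sig = (2; 2,3)
  {2,3,4}:  v_{2} + v_{3} + v_{4} = v_{7} — sig = (3; 1)
  {2,3,7}:  v_{2} + v_{3} + v_{7} = v_{5} — sig = (3; 1)
  {3,4,9}:  v_{3} + v_{4} + v_{9} = v_{6} — sig = (3; 1)

Hence PRS(X_Σ) =
    (2; —)
    (2; —)
    (2; —)
    (2; 1)
    (2; 1)
    (2; 1)
    (2; 1,1)
    (2; 1,1)
    (2; 1,1)
    (2; 1,1)
    (2; 1,1)
    (2; 1,1,3)
    (2; 1,2)
    (2; 1,2)
    (2; 1,2)
    (2; 1,2)
    (2; 1,2)
    (2; 1,2)
    (2; 2)
    (2; 2,2)
    (2; 2,3)
    (3; 1)
    (3; 1)
    (3; 1)


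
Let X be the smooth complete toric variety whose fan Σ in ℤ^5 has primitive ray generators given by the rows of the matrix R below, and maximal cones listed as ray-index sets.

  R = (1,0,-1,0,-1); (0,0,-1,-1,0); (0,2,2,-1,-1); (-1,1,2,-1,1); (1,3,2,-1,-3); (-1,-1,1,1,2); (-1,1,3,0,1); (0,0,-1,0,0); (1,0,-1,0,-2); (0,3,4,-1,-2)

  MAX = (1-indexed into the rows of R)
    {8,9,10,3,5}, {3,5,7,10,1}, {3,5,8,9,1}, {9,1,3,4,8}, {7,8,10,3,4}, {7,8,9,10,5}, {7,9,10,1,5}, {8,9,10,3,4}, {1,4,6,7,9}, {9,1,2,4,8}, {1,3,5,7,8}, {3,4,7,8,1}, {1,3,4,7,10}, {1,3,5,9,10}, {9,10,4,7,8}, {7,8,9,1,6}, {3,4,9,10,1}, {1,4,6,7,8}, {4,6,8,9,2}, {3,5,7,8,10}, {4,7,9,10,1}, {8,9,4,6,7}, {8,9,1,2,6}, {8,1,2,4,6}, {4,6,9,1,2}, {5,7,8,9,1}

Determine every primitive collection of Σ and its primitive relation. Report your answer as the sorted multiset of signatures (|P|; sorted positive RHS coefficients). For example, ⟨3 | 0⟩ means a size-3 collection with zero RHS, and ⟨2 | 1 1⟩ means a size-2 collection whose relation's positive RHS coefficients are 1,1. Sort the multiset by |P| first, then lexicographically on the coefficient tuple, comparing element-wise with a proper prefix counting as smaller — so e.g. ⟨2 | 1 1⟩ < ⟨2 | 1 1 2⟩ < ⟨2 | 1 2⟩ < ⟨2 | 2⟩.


Δ(Σ) — 10 vertices, 12 min non-faces:

  P = {2,7}:  v_{2} + v_{7} = v_{4} — sig = ⟨2 | 1⟩
  P = {3,6}:  v_{3} + v_{6} = v_{7} — sig = ⟨2 | 1⟩
  P = {2,10}:  v_{2} + v_{10} = v_{3} + v_{4} + v_{9} — sig = ⟨2 | 1 1 1⟩
  P = {2,5}:  v_{2} + v_{5} = v_{1} + v_{3} + v_{4} + v_{8} + v_{9} — sig = ⟨2 | 1 1 1 1 1⟩
  P = {2,3}:  v_{2} + v_{3} = v_{1} + 2·v_{4} + v_{8} + v_{9} — sig = ⟨2 | 1 1 1 2⟩
  P = {5,6}:  v_{5} + v_{6} = v_{1} + 2·v_{7} + v_{8} + v_{9} — sig = ⟨2 | 1 1 1 2⟩
  P = {6,10}:  v_{6} + v_{10} = 2·v_{7} + v_{9} — sig = ⟨2 | 1 2⟩
  P = {4,5}:  v_{4} + v_{5} = 2·v_{3} — sig = ⟨2 | 2⟩
  P = {1,8,10}:  v_{1} + v_{8} + v_{10} = v_{5} — sig = ⟨3 | 1⟩
  P = {3,7,9}:  v_{3} + v_{7} + v_{9} = v_{10} — sig = ⟨3 | 1⟩
  P = {1,4,6,8,9}:  v_{1} + v_{4} + v_{6} + v_{8} + v_{9} = 0 — sig = ⟨5 | 0⟩
  P = {1,4,7,8,9}:  v_{1} + v_{4} + v_{7} + v_{8} + v_{9} = v_{3} — sig = ⟨5 | 1⟩

Hence PRS(X_Σ) =
{ ⟨2 | 1⟩ ×2,  ⟨2 | 1 1 1⟩,  ⟨2 | 1 1 1 1 1⟩,  ⟨2 | 1 1 1 2⟩ ×2,  ⟨2 | 1 2⟩,  ⟨2 | 2⟩,  ⟨3 | 1⟩ ×2,  ⟨5 | 0⟩,  ⟨5 | 1⟩ }


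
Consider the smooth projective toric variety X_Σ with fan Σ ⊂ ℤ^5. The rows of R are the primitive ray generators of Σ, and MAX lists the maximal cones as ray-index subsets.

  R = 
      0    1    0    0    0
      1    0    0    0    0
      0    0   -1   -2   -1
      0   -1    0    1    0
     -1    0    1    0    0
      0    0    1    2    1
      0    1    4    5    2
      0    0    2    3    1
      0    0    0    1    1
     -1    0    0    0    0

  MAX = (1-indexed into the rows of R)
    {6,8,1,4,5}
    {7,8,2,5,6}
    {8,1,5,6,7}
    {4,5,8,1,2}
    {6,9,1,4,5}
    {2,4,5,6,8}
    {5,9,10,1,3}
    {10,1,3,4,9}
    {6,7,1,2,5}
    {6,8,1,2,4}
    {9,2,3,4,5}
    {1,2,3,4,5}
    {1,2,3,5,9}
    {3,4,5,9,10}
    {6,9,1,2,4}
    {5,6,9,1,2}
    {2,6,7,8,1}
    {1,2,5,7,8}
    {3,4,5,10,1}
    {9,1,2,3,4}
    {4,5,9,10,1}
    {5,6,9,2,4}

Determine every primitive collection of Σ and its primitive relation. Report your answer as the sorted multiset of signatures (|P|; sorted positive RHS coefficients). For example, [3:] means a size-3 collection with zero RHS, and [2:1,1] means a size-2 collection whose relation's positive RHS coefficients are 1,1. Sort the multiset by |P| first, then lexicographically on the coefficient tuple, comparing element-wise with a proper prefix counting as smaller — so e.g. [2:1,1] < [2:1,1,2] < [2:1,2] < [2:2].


|primitive collections| = 14. Relations:

  • {2,10}:  v_{2} + v_{10} = 0  ⟹  sig = [2:]
  • {3,6}:  v_{3} + v_{6} = 0  ⟹  sig = [2:]
  • {3,7}:  v_{3} + v_{7} = v_{1} + v_{2} + v_{5} + v_{8}  ⟹  sig = [2:1,1,1,1]
  • {3,8}:  v_{3} + v_{8} = v_{1} + v_{2} + v_{4} + v_{5}  ⟹  sig = [2:1,1,1,1]
  • {6,10}:  v_{6} + v_{10} = v_{1} + v_{4} + v_{5} + v_{9}  ⟹  sig = [2:1,1,1,1]
  • {7,10}:  v_{7} + v_{10} = v_{1} + v_{5} + v_{6} + v_{8}  ⟹  sig = [2:1,1,1,1]
  • {8,10}:  v_{8} + v_{10} = v_{1} + v_{4} + v_{5} + v_{6}  ⟹  sig = [2:1,1,1,1]
  • {7,9}:  v_{7} + v_{9} = v_{1} + v_{2} + v_{5} + 3·v_{6}  ⟹  sig = [2:1,1,1,3]
  • {4,7}:  v_{4} + v_{7} = 2·v_{8}  ⟹  sig = [2:2]
  • {8,9}:  v_{8} + v_{9} = 2·v_{6}  ⟹  sig = [2:2]
  • {1,2,4,5,6}:  v_{1} + v_{2} + v_{4} + v_{5} + v_{6} = v_{8}  ⟹  sig = [5:1]
  • {1,2,4,5,9}:  v_{1} + v_{2} + v_{4} + v_{5} + v_{9} = v_{6}  ⟹  sig = [5:1]
  • {1,2,5,6,8}:  v_{1} + v_{2} + v_{5} + v_{6} + v_{8} = v_{7}  ⟹  sig = [5:1]
  • {1,3,4,5,9}:  v_{1} + v_{3} + v_{4} + v_{5} + v_{9} = v_{10}  ⟹  sig = [5:1]

Sorted signature multiset PRS(X):
    |P|=2: 10 collections, coeffs (), (), (1,1,1,1), (1,1,1,1), (1,1,1,1), (1,1,1,1), (1,1,1,1), (1,1,1,3), (2), (2)
    |P|=5: 4 collections, coeffs (1), (1), (1), (1)


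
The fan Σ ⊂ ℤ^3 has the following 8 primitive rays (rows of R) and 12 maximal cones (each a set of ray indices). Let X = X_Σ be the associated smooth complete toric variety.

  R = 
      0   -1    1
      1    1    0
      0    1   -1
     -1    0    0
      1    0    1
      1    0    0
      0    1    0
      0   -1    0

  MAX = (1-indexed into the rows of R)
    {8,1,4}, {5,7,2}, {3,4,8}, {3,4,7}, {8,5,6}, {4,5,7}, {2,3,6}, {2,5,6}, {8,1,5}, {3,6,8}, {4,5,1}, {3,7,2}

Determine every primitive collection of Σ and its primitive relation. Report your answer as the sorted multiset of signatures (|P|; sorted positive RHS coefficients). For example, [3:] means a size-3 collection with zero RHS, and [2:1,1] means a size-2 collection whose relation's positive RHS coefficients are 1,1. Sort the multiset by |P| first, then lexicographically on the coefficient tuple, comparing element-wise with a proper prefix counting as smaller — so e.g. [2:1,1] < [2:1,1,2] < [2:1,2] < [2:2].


Δ(Σ) — 8 vertices, 11 min non-faces:

  • {1,3}:  v_{1} + v_{3} = 0 — sig = [2:]
  • {4,6}:  v_{4} + v_{6} = 0 — sig = [2:]
  • {7,8}:  v_{7} + v_{8} = 0 — sig = [2:]
  • {1,2}:  v_{1} + v_{2} = v_{5} — sig = [2:1]
  • {2,4}:  v_{2} + v_{4} = v_{7} — sig = [2:1]
  • {2,8}:  v_{2} + v_{8} = v_{6} — sig = [2:1]
  • {3,5}:  v_{3} + v_{5} = v_{2} — sig = [2:1]
  • {6,7}:  v_{6} + v_{7} = v_{2} — sig = [2:1]
  • {1,6}:  v_{1} + v_{6} = v_{5} + v_{8} — sig = [2:1,1]
  • {1,7}:  v_{1} + v_{7} = v_{4} + v_{5} — sig = [2:1,1]
  • {4,5,8}:  v_{4} + v_{5} + v_{8} = v_{1} — sig = [3:1]

Signatures (|P|; sorted positive RHS coefficients), sorted:
{ [2:] ×3,  [2:1] ×5,  [2:1,1] ×2,  [3:1] }


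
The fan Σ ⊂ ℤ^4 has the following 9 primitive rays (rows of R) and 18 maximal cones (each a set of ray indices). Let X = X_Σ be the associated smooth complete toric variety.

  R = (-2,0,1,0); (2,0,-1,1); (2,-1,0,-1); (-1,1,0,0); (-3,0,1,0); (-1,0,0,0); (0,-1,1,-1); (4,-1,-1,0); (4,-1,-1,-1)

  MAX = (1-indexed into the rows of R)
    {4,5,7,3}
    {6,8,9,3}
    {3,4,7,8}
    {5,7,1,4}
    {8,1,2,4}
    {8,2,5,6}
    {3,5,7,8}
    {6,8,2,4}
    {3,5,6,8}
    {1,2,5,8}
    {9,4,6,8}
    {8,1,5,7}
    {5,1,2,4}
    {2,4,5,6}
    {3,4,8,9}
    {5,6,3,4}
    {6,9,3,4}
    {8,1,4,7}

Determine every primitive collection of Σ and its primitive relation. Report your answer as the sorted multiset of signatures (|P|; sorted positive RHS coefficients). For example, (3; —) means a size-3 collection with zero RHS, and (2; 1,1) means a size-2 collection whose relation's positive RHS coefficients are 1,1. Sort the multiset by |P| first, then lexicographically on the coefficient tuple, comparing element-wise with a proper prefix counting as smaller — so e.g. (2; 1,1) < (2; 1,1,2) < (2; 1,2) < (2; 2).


Δ(Σ) — 9 vertices, 11 min non-faces:

  {1,3}:  v_{1} + v_{3} = v_{7}  ⇒ sig = (2; 1)
  {1,6}:  v_{1} + v_{6} = v_{5}  ⇒ sig = (2; 1)
  {1,9}:  v_{1} + v_{9} = v_{3}  ⇒ sig = (2; 1)
  {2,3}:  v_{2} + v_{3} = v_{8}  ⇒ sig = (2; 1)
  {2,7}:  v_{2} + v_{7} = v_{1} + v_{8}  ⇒ sig = (2; 1,1)
  {5,9}:  v_{5} + v_{9} = v_{3} + v_{6}  ⇒ sig = (2; 1,1)
  {6,7}:  v_{6} + v_{7} = v_{3} + v_{5}  ⇒ sig = (2; 1,1)
  {2,9}:  v_{2} + v_{9} = v_{4} + v_{6} + 2·v_{8}  ⇒ sig = (2; 1,1,2)
  {7,9}:  v_{7} + v_{9} = 2·v_{3}  ⇒ sig = (2; 2)
  {4,5,8}:  v_{4} + v_{5} + v_{8} = 0  ⇒ sig = (3; —)
  {3,4,6,8}:  v_{3} + v_{4} + v_{6} + v_{8} = v_{9}  ⇒ sig = (4; 1)

Signatures (|P|; sorted positive RHS coefficients), sorted:
    |P|=2: 9 collections, coeffs (1), (1), (1), (1), (1,1), (1,1), (1,1), (1,1,2), (2)
    |P|=3: 1 collection, coeffs ()
    |P|=4: 1 collection, coeffs (1)


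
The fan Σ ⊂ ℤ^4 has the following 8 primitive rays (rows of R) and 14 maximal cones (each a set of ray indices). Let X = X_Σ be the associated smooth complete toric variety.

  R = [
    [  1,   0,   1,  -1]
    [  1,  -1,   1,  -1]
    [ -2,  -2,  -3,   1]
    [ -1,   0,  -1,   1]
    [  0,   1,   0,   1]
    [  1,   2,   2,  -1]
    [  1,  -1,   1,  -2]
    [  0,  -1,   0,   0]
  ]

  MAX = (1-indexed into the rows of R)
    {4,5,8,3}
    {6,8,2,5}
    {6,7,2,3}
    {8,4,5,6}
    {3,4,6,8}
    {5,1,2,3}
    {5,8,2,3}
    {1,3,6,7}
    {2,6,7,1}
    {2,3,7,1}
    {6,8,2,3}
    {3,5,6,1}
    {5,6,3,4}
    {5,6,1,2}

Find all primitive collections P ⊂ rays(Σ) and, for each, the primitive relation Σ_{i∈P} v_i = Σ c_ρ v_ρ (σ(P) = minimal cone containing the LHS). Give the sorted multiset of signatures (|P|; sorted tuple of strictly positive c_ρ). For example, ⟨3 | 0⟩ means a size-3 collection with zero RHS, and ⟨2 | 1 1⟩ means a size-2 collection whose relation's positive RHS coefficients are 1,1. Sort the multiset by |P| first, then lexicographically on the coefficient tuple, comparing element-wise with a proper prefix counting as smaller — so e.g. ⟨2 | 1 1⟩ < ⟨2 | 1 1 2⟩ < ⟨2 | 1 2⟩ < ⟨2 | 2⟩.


Minimal non-faces — 9 found among 8 rays, 14 max cones:

  {1,4}:  v_{1} + v_{4} = 0  ⇒ sig = ⟨2 | 0⟩
  {1,8}:  v_{1} + v_{8} = v_{2}  ⇒ sig = ⟨2 | 1⟩
  {2,4}:  v_{2} + v_{4} = v_{8}  ⇒ sig = ⟨2 | 1⟩
  {5,7}:  v_{5} + v_{7} = v_{1}  ⇒ sig = ⟨2 | 1⟩
  {4,7}:  v_{4} + v_{7} = v_{2} + v_{3} + v_{6}  ⇒ sig = ⟨2 | 1 1 1⟩
  {7,8}:  v_{7} + v_{8} = 2·v_{2} + v_{3} + v_{6}  ⇒ sig = ⟨2 | 1 1 2⟩
  {2,3,5,6}:  v_{2} + v_{3} + v_{5} + v_{6} = 0  ⇒ sig = ⟨4 | 0⟩
  {1,2,3,6}:  v_{1} + v_{2} + v_{3} + v_{6} = v_{7}  ⇒ sig = ⟨4 | 1⟩
  {3,5,6,8}:  v_{3} + v_{5} + v_{6} + v_{8} = v_{4}  ⇒ sig = ⟨4 | 1⟩

so the primitive-relation signature multiset is
[⟨2 | 0⟩, ⟨2 | 1⟩, ⟨2 | 1⟩, ⟨2 | 1⟩, ⟨2 | 1 1 1⟩, ⟨2 | 1 1 2⟩, ⟨4 | 0⟩, ⟨4 | 1⟩, ⟨4 | 1⟩]


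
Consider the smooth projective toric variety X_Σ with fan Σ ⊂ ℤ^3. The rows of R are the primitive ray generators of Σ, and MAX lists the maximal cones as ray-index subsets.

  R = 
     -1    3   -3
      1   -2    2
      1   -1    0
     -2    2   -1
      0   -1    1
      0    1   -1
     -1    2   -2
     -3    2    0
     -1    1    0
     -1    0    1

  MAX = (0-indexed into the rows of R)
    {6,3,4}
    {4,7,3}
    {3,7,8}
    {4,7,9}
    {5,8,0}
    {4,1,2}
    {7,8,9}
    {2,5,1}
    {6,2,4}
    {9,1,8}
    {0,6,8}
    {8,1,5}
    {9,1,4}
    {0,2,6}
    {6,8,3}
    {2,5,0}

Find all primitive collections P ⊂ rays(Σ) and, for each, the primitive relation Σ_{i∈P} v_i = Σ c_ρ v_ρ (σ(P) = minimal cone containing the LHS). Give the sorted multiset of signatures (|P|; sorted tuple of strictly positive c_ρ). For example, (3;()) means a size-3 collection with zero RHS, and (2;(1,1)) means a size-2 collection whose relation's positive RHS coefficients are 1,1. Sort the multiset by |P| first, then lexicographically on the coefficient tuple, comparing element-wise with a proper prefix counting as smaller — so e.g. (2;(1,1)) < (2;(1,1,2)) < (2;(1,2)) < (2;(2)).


21 collections generate NE(X_Σ); each relation:

  • {1,6}:  v_{1} + v_{6} = 0  →  sig = (2;())
  • {2,8}:  v_{2} + v_{8} = 0  →  sig = (2;())
  • {4,5}:  v_{4} + v_{5} = 0  →  sig = (2;())
  • {0,1}:  v_{0} + v_{1} = v_{5}  →  sig = (2;(1))
  • {0,4}:  v_{0} + v_{4} = v_{6}  →  sig = (2;(1))
  • {1,3}:  v_{1} + v_{3} = v_{9}  →  sig = (2;(1))
  • {2,9}:  v_{2} + v_{9} = v_{4}  →  sig = (2;(1))
  • {3,9}:  v_{3} + v_{9} = v_{7}  →  sig = (2;(1))
  • {4,8}:  v_{4} + v_{8} = v_{9}  →  sig = (2;(1))
  • {5,6}:  v_{5} + v_{6} = v_{0}  →  sig = (2;(1))
  • {5,9}:  v_{5} + v_{9} = v_{8}  →  sig = (2;(1))
  • {6,9}:  v_{6} + v_{9} = v_{3}  →  sig = (2;(1))
  • {0,9}:  v_{0} + v_{9} = v_{6} + v_{8}  →  sig = (2;(1,1))
  • {2,3}:  v_{2} + v_{3} = v_{4} + v_{6}  →  sig = (2;(1,1))
  • {2,7}:  v_{2} + v_{7} = v_{3} + v_{4}  →  sig = (2;(1,1))
  • {3,5}:  v_{3} + v_{5} = v_{6} + v_{8}  →  sig = (2;(1,1))
  • {5,7}:  v_{5} + v_{7} = v_{3} + v_{8}  →  sig = (2;(1,1))
  • {0,7}:  v_{0} + v_{7} = v_{3} + v_{6} + v_{8}  →  sig = (2;(1,1,1))
  • {0,3}:  v_{0} + v_{3} = 2·v_{6} + v_{8}  →  sig = (2;(1,2))
  • {1,7}:  v_{1} + v_{7} = 2·v_{9}  →  sig = (2;(2))
  • {6,7}:  v_{6} + v_{7} = 2·v_{3}  →  sig = (2;(2))

Signatures (|P|; sorted positive RHS coefficients), sorted:
[(2;()), (2;()), (2;()), (2;(1)), (2;(1)), (2;(1)), (2;(1)), (2;(1)), (2;(1)), (2;(1)), (2;(1)), (2;(1)), (2;(1,1)), (2;(1,1)), (2;(1,1)), (2;(1,1)), (2;(1,1)), (2;(1,1,1)), (2;(1,2)), (2;(2)), (2;(2))]


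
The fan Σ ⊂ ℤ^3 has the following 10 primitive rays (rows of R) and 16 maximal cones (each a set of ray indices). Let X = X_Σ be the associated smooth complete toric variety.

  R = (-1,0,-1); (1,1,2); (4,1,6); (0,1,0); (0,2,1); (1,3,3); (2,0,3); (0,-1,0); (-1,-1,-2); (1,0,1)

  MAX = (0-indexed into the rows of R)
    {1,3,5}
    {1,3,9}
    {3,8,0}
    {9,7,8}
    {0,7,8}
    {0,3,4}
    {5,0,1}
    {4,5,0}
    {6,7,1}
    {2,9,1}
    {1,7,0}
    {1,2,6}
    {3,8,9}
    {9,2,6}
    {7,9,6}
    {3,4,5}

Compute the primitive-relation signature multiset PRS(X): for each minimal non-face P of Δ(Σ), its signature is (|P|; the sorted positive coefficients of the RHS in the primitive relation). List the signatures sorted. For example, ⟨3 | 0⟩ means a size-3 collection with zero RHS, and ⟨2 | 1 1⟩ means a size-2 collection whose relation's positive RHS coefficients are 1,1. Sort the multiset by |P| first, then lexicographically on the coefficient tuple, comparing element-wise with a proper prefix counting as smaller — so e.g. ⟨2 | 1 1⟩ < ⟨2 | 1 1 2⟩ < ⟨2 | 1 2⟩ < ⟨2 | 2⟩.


The 25 primitive collections of Σ (r=10, n=3):

  • {0,9}:  v_{0} + v_{9} = 0 — sig = ⟨2 | 0⟩
  • {1,8}:  v_{1} + v_{8} = 0 — sig = ⟨2 | 0⟩
  • {3,7}:  v_{3} + v_{7} = 0 — sig = ⟨2 | 0⟩
  • {1,4}:  v_{1} + v_{4} = v_{5} — sig = ⟨2 | 1⟩
  • {5,8}:  v_{5} + v_{8} = v_{4} — sig = ⟨2 | 1⟩
  • {0,2}:  v_{0} + v_{2} = v_{1} + v_{6} — sig = ⟨2 | 1 1⟩
  • {0,6}:  v_{0} + v_{6} = v_{1} + v_{7} — sig = ⟨2 | 1 1⟩
  • {2,8}:  v_{2} + v_{8} = v_{6} + v_{9} — sig = ⟨2 | 1 1⟩
  • {3,6}:  v_{3} + v_{6} = v_{1} + v_{9} — sig = ⟨2 | 1 1⟩
  • {4,7}:  v_{4} + v_{7} = v_{0} + v_{1} — sig = ⟨2 | 1 1⟩
  • {4,8}:  v_{4} + v_{8} = v_{0} + v_{3} — sig = ⟨2 | 1 1⟩
  • {4,9}:  v_{4} + v_{9} = v_{1} + v_{3} — sig = ⟨2 | 1 1⟩
  • {6,8}:  v_{6} + v_{8} = v_{7} + v_{9} — sig = ⟨2 | 1 1⟩
  • {5,7}:  v_{5} + v_{7} = v_{0} + 2·v_{1} — sig = ⟨2 | 1 2⟩
  • {5,9}:  v_{5} + v_{9} = 2·v_{1} + v_{3} — sig = ⟨2 | 1 2⟩
  • {2,4}:  v_{2} + v_{4} = 3·v_{1} + v_{9} — sig = ⟨2 | 1 3⟩
  • {2,5}:  v_{2} + v_{5} = 4·v_{1} + v_{9} — sig = ⟨2 | 1 4⟩
  • {2,7}:  v_{2} + v_{7} = 2·v_{6} — sig = ⟨2 | 2⟩
  • {4,6}:  v_{4} + v_{6} = 2·v_{1} — sig = ⟨2 | 2⟩
  • {2,3}:  v_{2} + v_{3} = 2·v_{1} + 2·v_{9} — sig = ⟨2 | 2 2⟩
  • {5,6}:  v_{5} + v_{6} = 3·v_{1} — sig = ⟨2 | 3⟩
  • {0,1,3}:  v_{0} + v_{1} + v_{3} = v_{4} — sig = ⟨3 | 1⟩
  • {1,6,9}:  v_{1} + v_{6} + v_{9} = v_{2} — sig = ⟨3 | 1⟩
  • {1,7,9}:  v_{1} + v_{7} + v_{9} = v_{6} — sig = ⟨3 | 1⟩
  • {0,3,5}:  v_{0} + v_{3} + v_{5} = 2·v_{4} — sig = ⟨3 | 2⟩

Signatures (|P|; sorted positive RHS coefficients), sorted:
    ⟨2 | 0⟩
    ⟨2 | 0⟩
    ⟨2 | 0⟩
    ⟨2 | 1⟩
    ⟨2 | 1⟩
    ⟨2 | 1 1⟩
    ⟨2 | 1 1⟩
    ⟨2 | 1 1⟩
    ⟨2 | 1 1⟩
    ⟨2 | 1 1⟩
    ⟨2 | 1 1⟩
    ⟨2 | 1 1⟩
    ⟨2 | 1 1⟩
    ⟨2 | 1 2⟩
    ⟨2 | 1 2⟩
    ⟨2 | 1 3⟩
    ⟨2 | 1 4⟩
    ⟨2 | 2⟩
    ⟨2 | 2⟩
    ⟨2 | 2 2⟩
    ⟨2 | 3⟩
    ⟨3 | 1⟩
    ⟨3 | 1⟩
    ⟨3 | 1⟩
    ⟨3 | 2⟩


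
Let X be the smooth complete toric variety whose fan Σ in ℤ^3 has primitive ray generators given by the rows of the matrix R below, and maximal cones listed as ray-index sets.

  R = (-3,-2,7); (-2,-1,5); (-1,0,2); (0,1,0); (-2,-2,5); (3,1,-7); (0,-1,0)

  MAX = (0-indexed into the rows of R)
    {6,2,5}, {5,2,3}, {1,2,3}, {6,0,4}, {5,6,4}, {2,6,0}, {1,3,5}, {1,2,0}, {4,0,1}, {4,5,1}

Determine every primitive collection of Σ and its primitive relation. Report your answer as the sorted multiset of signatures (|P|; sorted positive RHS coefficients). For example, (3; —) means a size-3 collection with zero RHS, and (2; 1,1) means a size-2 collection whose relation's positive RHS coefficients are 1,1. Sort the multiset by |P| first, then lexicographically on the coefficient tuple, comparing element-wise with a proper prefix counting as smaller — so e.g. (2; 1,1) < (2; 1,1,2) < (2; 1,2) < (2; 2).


The 7 primitive collections of Σ (r=7, n=3):

  P={3,6}:  v_{3} + v_{6} = 0  →  sig = (2; —)
  P={0,5}:  v_{0} + v_{5} = v_{6}  →  sig = (2; 1)
  P={1,6}:  v_{1} + v_{6} = v_{4}  →  sig = (2; 1)
  P={2,4}:  v_{2} + v_{4} = v_{0}  →  sig = (2; 1)
  P={3,4}:  v_{3} + v_{4} = v_{1}  →  sig = (2; 1)
  P={0,3}:  v_{0} + v_{3} = v_{1} + v_{2}  →  sig = (2; 1,1)
  P={1,2,5}:  v_{1} + v_{2} + v_{5} = 0  →  sig = (3; —)

so the primitive-relation signature multiset is
    (2; —)
    (2; 1)
    (2; 1)
    (2; 1)
    (2; 1)
    (2; 1,1)
    (3; —)


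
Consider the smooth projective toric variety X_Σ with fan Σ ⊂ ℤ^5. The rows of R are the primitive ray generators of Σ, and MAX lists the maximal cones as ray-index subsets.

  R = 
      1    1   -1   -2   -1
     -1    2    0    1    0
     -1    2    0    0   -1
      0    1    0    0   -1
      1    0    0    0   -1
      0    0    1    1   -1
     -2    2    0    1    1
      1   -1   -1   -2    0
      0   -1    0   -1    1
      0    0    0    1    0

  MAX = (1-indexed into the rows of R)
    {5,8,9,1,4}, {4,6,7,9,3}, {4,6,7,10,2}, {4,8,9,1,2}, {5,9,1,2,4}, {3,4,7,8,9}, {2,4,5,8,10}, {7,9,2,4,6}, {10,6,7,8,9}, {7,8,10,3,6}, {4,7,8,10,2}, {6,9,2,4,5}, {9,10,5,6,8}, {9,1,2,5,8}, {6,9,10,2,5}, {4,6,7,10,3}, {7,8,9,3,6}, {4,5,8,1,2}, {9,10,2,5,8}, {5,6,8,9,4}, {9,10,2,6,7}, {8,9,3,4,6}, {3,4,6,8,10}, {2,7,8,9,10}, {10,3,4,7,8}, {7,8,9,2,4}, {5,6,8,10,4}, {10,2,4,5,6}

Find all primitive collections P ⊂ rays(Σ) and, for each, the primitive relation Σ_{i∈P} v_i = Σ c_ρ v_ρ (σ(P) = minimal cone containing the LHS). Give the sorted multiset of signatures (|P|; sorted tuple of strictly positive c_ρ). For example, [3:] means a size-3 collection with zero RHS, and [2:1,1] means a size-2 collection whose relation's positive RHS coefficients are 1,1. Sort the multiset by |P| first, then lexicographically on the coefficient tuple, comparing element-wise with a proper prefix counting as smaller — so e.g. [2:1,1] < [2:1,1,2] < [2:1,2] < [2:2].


12 collections generate NE(X_Σ); each relation:

  P={5,7}:  v_{5} + v_{7} = v_{2}  ⇒ sig = [2:1]
  P={1,10}:  v_{1} + v_{10} = v_{2} + v_{5} + v_{8}  ⇒ sig = [2:1,1,1]
  P={1,7}:  v_{1} + v_{7} = 2·v_{2} + v_{4} + v_{8} + v_{9}  ⇒ sig = [2:1,1,1,2]
  P={1,3}:  v_{1} + v_{3} = v_{2} + 3·v_{4} + v_{8} + v_{9}  ⇒ sig = [2:1,1,1,3]
  P={1,6}:  v_{1} + v_{6} = 2·v_{4} + v_{5} + v_{9}  ⇒ sig = [2:1,1,2]
  P={2,3}:  v_{2} + v_{3} = 2·v_{4} + v_{7}  ⇒ sig = [2:1,2]
  P={3,5}:  v_{3} + v_{5} = 2·v_{4}  ⇒ sig = [2:2]
  P={4,9,10}:  v_{4} + v_{9} + v_{10} = 0  ⇒ sig = [3:]
  P={2,6,8}:  v_{2} + v_{6} + v_{8} = v_{4}  ⇒ sig = [3:1]
  P={3,9,10}:  v_{3} + v_{9} + v_{10} = v_{6} + v_{7} + v_{8}  ⇒ sig = [3:1,1,1]
  P={4,6,7,8}:  v_{4} + v_{6} + v_{7} + v_{8} = v_{3}  ⇒ sig = [4:1]
  P={2,4,5,8,9}:  v_{2} + v_{4} + v_{5} + v_{8} + v_{9} = v_{1}  ⇒ sig = [5:1]

so the primitive-relation signature multiset is
{ [2:1],  [2:1,1,1],  [2:1,1,1,2],  [2:1,1,1,3],  [2:1,1,2],  [2:1,2],  [2:2],  [3:],  [3:1],  [3:1,1,1],  [4:1],  [5:1] }


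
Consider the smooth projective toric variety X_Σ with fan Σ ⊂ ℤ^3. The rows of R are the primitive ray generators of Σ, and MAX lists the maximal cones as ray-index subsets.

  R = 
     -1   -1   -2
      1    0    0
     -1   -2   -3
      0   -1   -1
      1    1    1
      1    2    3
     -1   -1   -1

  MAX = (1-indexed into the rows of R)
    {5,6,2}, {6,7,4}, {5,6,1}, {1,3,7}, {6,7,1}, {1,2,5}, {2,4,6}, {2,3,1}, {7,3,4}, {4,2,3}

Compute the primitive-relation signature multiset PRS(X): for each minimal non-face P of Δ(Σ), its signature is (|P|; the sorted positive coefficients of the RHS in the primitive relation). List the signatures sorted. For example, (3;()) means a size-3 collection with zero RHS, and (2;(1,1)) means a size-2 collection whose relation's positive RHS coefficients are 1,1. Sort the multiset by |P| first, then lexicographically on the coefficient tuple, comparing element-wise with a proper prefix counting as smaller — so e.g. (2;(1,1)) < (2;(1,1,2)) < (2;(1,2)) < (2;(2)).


7 minimal non-faces of Δ(Σ) (on 7 rays):

  P={3,6}:  v_{3} + v_{6} = 0  ⇒ sig = (2;())
  P={5,7}:  v_{5} + v_{7} = 0  ⇒ sig = (2;())
  P={1,4}:  v_{1} + v_{4} = v_{3}  ⇒ sig = (2;(1))
  P={2,7}:  v_{2} + v_{7} = v_{4}  ⇒ sig = (2;(1))
  P={4,5}:  v_{4} + v_{5} = v_{2}  ⇒ sig = (2;(1))
  P={3,5}:  v_{3} + v_{5} = v_{1} + v_{2}  ⇒ sig = (2;(1,1))
  P={1,2,6}:  v_{1} + v_{2} + v_{6} = v_{5}  ⇒ sig = (3;(1))

so the primitive-relation signature multiset is
    (2;())
    (2;())
    (2;(1))
    (2;(1))
    (2;(1))
    (2;(1,1))
    (3;(1))


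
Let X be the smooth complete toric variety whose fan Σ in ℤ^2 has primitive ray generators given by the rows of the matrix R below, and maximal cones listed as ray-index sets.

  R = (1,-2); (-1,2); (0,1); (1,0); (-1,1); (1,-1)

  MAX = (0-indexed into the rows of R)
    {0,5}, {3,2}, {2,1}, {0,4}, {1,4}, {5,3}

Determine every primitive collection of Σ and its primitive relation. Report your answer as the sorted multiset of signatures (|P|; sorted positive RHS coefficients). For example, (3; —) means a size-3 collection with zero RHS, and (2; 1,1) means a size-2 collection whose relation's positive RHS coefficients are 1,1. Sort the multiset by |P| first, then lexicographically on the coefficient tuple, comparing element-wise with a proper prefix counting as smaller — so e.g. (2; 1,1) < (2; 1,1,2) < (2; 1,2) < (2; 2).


|primitive collections| = 9. Relations:

  P = {0,1}:  v_{0} + v_{1} = 0  so sig = (2; —)
  P = {4,5}:  v_{4} + v_{5} = 0  so sig = (2; —)
  P = {0,2}:  v_{0} + v_{2} = v_{5}  so sig = (2; 1)
  P = {1,5}:  v_{1} + v_{5} = v_{2}  so sig = (2; 1)
  P = {2,4}:  v_{2} + v_{4} = v_{1}  so sig = (2; 1)
  P = {2,5}:  v_{2} + v_{5} = v_{3}  so sig = (2; 1)
  P = {3,4}:  v_{3} + v_{4} = v_{2}  so sig = (2; 1)
  P = {0,3}:  v_{0} + v_{3} = 2·v_{5}  so sig = (2; 2)
  P = {1,3}:  v_{1} + v_{3} = 2·v_{2}  so sig = (2; 2)

Hence PRS(X_Σ) =
    |P|=2: 9 collections, coeffs (), (), (1), (1), (1), (1), (1), (2), (2)


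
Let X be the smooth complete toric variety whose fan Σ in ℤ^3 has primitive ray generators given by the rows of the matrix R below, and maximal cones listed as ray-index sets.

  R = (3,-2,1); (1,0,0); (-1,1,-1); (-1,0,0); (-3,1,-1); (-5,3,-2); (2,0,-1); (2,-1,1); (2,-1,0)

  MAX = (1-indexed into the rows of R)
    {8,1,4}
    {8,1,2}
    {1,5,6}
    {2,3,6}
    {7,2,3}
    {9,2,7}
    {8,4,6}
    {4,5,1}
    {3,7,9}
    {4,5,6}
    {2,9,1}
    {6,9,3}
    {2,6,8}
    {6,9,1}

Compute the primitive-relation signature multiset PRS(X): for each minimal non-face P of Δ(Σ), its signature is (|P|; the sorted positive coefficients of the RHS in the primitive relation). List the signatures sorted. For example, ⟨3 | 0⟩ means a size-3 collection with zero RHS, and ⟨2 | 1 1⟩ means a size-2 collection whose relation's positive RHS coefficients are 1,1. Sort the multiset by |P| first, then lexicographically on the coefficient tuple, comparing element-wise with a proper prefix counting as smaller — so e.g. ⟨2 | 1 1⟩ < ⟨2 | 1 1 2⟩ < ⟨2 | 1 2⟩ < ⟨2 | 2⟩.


Primitive collections (20):

  P={2,4}:  v_{2} + v_{4} = 0 ; sig = ⟨2 | 0⟩
  P={1,3}:  v_{1} + v_{3} = v_{9} ; sig = ⟨2 | 1⟩
  P={3,8}:  v_{3} + v_{8} = v_{2} ; sig = ⟨2 | 1⟩
  P={5,8}:  v_{5} + v_{8} = v_{4} ; sig = ⟨2 | 1⟩
  P={2,5}:  v_{2} + v_{5} = v_{1} + v_{6} ; sig = ⟨2 | 1 1⟩
  P={3,4}:  v_{3} + v_{4} = v_{1} + v_{6} ; sig = ⟨2 | 1 1⟩
  P={4,7}:  v_{4} + v_{7} = v_{3} + v_{9} ; sig = ⟨2 | 1 1⟩
  P={8,9}:  v_{8} + v_{9} = v_{1} + v_{2} ; sig = ⟨2 | 1 1⟩
  P={1,7}:  v_{1} + v_{7} = v_{2} + 2·v_{9} ; sig = ⟨2 | 1 2⟩
  P={4,9}:  v_{4} + v_{9} = 2·v_{1} + v_{6} ; sig = ⟨2 | 1 2⟩
  P={5,7}:  v_{5} + v_{7} = v_{6} + 2·v_{9} ; sig = ⟨2 | 1 2⟩
  P={7,8}:  v_{7} + v_{8} = 2·v_{2} + v_{9} ; sig = ⟨2 | 1 2⟩
  P={3,5}:  v_{3} + v_{5} = 2·v_{1} + 2·v_{6} ; sig = ⟨2 | 2 2⟩
  P={5,9}:  v_{5} + v_{9} = 3·v_{1} + 2·v_{6} ; sig = ⟨2 | 2 3⟩
  P={6,7}:  v_{6} + v_{7} = 3·v_{3} ; sig = ⟨2 | 3⟩
  P={1,6,8}:  v_{1} + v_{6} + v_{8} = 0 ; sig = ⟨3 | 0⟩
  P={1,2,6}:  v_{1} + v_{2} + v_{6} = v_{3} ; sig = ⟨3 | 1⟩
  P={1,4,6}:  v_{1} + v_{4} + v_{6} = v_{5} ; sig = ⟨3 | 1⟩
  P={2,3,9}:  v_{2} + v_{3} + v_{9} = v_{7} ; sig = ⟨3 | 1⟩
  P={2,6,9}:  v_{2} + v_{6} + v_{9} = 2·v_{3} ; sig = ⟨3 | 2⟩

Hence PRS(X_Σ) =
    |P|=2: 15 collections, coeffs (), (1), (1), (1), (1,1), (1,1), (1,1), (1,1), (1,2), (1,2), (1,2), (1,2), (2,2), (2,3), (3)
    |P|=3: 5 collections, coeffs (), (1), (1), (1), (2)


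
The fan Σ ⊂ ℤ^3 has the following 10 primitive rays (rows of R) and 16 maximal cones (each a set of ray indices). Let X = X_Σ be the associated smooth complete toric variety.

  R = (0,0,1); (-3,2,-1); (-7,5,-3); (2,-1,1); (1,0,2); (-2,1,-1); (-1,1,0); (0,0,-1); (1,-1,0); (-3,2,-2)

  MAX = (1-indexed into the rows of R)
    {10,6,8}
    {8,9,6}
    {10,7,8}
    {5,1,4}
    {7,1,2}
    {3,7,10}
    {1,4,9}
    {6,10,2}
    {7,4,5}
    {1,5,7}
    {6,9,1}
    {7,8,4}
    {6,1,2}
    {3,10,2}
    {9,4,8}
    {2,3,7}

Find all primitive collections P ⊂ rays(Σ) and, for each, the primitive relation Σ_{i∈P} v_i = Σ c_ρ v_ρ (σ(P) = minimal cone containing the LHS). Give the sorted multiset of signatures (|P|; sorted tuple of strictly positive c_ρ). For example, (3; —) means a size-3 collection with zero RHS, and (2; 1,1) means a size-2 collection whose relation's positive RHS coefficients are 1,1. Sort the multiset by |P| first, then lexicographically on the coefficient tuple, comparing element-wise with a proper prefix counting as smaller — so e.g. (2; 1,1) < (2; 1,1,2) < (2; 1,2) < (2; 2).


Σ has 23 primitive collections:

  {1,8}:  v_{1} + v_{8} = 0 — sig = (2; —)
  {4,6}:  v_{4} + v_{6} = 0 — sig = (2; —)
  {7,9}:  v_{7} + v_{9} = 0 — sig = (2; —)
  {1,10}:  v_{1} + v_{10} = v_{2} — sig = (2; 1)
  {2,4}:  v_{2} + v_{4} = v_{7} — sig = (2; 1)
  {2,8}:  v_{2} + v_{8} = v_{10} — sig = (2; 1)
  {2,9}:  v_{2} + v_{9} = v_{6} — sig = (2; 1)
  {6,7}:  v_{6} + v_{7} = v_{2} — sig = (2; 1)
  {3,9}:  v_{3} + v_{9} = v_{2} + v_{10} — sig = (2; 1,1)
  {4,10}:  v_{4} + v_{10} = v_{7} + v_{8} — sig = (2; 1,1)
  {5,6}:  v_{5} + v_{6} = v_{1} + v_{7} — sig = (2; 1,1)
  {5,8}:  v_{5} + v_{8} = v_{4} + v_{7} — sig = (2; 1,1)
  {5,9}:  v_{5} + v_{9} = v_{1} + v_{4} — sig = (2; 1,1)
  {9,10}:  v_{9} + v_{10} = v_{6} + v_{8} — sig = (2; 1,1)
  {1,3}:  v_{1} + v_{3} = 2·v_{2} + v_{7} — sig = (2; 1,2)
  {2,5}:  v_{2} + v_{5} = v_{1} + 2·v_{7} — sig = (2; 1,2)
  {3,4}:  v_{3} + v_{4} = 2·v_{7} + v_{10} — sig = (2; 1,2)
  {3,6}:  v_{3} + v_{6} = 2·v_{2} + v_{10} — sig = (2; 1,2)
  {3,8}:  v_{3} + v_{8} = v_{7} + 2·v_{10} — sig = (2; 1,2)
  {3,5}:  v_{3} + v_{5} = v_{2} + 3·v_{7} — sig = (2; 1,3)
  {5,10}:  v_{5} + v_{10} = 2·v_{7} — sig = (2; 2)
  {1,4,7}:  v_{1} + v_{4} + v_{7} = v_{5} — sig = (3; 1)
  {2,7,10}:  v_{2} + v_{7} + v_{10} = v_{3} — sig = (3; 1)

Signatures (|P|; sorted positive RHS coefficients), sorted:
[(2; —), (2; —), (2; —), (2; 1), (2; 1), (2; 1), (2; 1), (2; 1), (2; 1,1), (2; 1,1), (2; 1,1), (2; 1,1), (2; 1,1), (2; 1,1), (2; 1,2), (2; 1,2), (2; 1,2), (2; 1,2), (2; 1,2), (2; 1,3), (2; 2), (3; 1), (3; 1)]


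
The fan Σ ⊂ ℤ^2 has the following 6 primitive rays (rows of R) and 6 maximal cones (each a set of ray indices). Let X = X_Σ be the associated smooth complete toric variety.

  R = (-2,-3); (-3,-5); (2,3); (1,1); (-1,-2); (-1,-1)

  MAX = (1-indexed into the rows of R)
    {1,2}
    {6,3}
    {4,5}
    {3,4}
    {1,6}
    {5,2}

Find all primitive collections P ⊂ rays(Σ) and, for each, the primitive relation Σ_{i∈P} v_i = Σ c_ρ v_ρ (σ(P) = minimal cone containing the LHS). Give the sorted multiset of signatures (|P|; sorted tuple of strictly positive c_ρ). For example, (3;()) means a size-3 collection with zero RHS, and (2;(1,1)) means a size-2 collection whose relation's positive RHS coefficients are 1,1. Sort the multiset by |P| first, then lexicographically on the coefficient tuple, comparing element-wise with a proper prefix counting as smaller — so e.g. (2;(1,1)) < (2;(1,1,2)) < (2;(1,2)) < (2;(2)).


Minimal non-faces — 9 found among 6 rays, 6 max cones:

  • {1,3}:  v_{1} + v_{3} = 0  ⇒ sig = (2;())
  • {4,6}:  v_{4} + v_{6} = 0  ⇒ sig = (2;())
  • {1,4}:  v_{1} + v_{4} = v_{5}  ⇒ sig = (2;(1))
  • {1,5}:  v_{1} + v_{5} = v_{2}  ⇒ sig = (2;(1))
  • {2,3}:  v_{2} + v_{3} = v_{5}  ⇒ sig = (2;(1))
  • {3,5}:  v_{3} + v_{5} = v_{4}  ⇒ sig = (2;(1))
  • {5,6}:  v_{5} + v_{6} = v_{1}  ⇒ sig = (2;(1))
  • {2,4}:  v_{2} + v_{4} = 2·v_{5}  ⇒ sig = (2;(2))
  • {2,6}:  v_{2} + v_{6} = 2·v_{1}  ⇒ sig = (2;(2))

Sorted signature multiset PRS(X):
[(2;()), (2;()), (2;(1)), (2;(1)), (2;(1)), (2;(1)), (2;(1)), (2;(2)), (2;(2))]
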